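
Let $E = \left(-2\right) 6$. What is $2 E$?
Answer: $-24$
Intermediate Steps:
$E = -12$
$2 E = 2 \left(-12\right) = -24$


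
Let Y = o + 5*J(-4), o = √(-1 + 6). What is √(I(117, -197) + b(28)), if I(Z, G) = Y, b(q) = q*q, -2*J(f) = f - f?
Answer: √(784 + √5) ≈ 28.040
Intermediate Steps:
o = √5 ≈ 2.2361
J(f) = 0 (J(f) = -(f - f)/2 = -½*0 = 0)
b(q) = q²
Y = √5 (Y = √5 + 5*0 = √5 + 0 = √5 ≈ 2.2361)
I(Z, G) = √5
√(I(117, -197) + b(28)) = √(√5 + 28²) = √(√5 + 784) = √(784 + √5)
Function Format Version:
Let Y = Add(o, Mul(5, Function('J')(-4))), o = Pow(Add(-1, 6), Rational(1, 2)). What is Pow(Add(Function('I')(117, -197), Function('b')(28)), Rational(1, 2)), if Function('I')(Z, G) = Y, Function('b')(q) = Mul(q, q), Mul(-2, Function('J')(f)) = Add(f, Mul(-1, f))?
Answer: Pow(Add(784, Pow(5, Rational(1, 2))), Rational(1, 2)) ≈ 28.040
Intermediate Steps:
o = Pow(5, Rational(1, 2)) ≈ 2.2361
Function('J')(f) = 0 (Function('J')(f) = Mul(Rational(-1, 2), Add(f, Mul(-1, f))) = Mul(Rational(-1, 2), 0) = 0)
Function('b')(q) = Pow(q, 2)
Y = Pow(5, Rational(1, 2)) (Y = Add(Pow(5, Rational(1, 2)), Mul(5, 0)) = Add(Pow(5, Rational(1, 2)), 0) = Pow(5, Rational(1, 2)) ≈ 2.2361)
Function('I')(Z, G) = Pow(5, Rational(1, 2))
Pow(Add(Function('I')(117, -197), Function('b')(28)), Rational(1, 2)) = Pow(Add(Pow(5, Rational(1, 2)), Pow(28, 2)), Rational(1, 2)) = Pow(Add(Pow(5, Rational(1, 2)), 784), Rational(1, 2)) = Pow(Add(784, Pow(5, Rational(1, 2))), Rational(1, 2))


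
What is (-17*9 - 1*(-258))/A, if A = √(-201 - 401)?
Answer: -15*I*√602/86 ≈ -4.2795*I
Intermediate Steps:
A = I*√602 (A = √(-602) = I*√602 ≈ 24.536*I)
(-17*9 - 1*(-258))/A = (-17*9 - 1*(-258))/((I*√602)) = (-153 + 258)*(-I*√602/602) = 105*(-I*√602/602) = -15*I*√602/86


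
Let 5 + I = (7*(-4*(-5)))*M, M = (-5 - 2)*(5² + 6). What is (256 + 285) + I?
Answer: -29844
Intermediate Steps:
M = -217 (M = -7*(25 + 6) = -7*31 = -217)
I = -30385 (I = -5 + (7*(-4*(-5)))*(-217) = -5 + (7*20)*(-217) = -5 + 140*(-217) = -5 - 30380 = -30385)
(256 + 285) + I = (256 + 285) - 30385 = 541 - 30385 = -29844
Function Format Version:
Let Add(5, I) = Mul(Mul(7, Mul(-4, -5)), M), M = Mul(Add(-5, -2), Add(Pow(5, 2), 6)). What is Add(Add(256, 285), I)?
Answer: -29844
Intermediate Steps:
M = -217 (M = Mul(-7, Add(25, 6)) = Mul(-7, 31) = -217)
I = -30385 (I = Add(-5, Mul(Mul(7, Mul(-4, -5)), -217)) = Add(-5, Mul(Mul(7, 20), -217)) = Add(-5, Mul(140, -217)) = Add(-5, -30380) = -30385)
Add(Add(256, 285), I) = Add(Add(256, 285), -30385) = Add(541, -30385) = -29844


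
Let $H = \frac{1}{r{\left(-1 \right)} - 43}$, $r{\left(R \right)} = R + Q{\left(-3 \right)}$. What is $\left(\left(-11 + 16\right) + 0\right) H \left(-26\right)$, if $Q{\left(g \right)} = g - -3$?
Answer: $\frac{65}{22} \approx 2.9545$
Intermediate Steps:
$Q{\left(g \right)} = 3 + g$ ($Q{\left(g \right)} = g + 3 = 3 + g$)
$r{\left(R \right)} = R$ ($r{\left(R \right)} = R + \left(3 - 3\right) = R + 0 = R$)
$H = - \frac{1}{44}$ ($H = \frac{1}{-1 - 43} = \frac{1}{-44} = - \frac{1}{44} \approx -0.022727$)
$\left(\left(-11 + 16\right) + 0\right) H \left(-26\right) = \left(\left(-11 + 16\right) + 0\right) \left(- \frac{1}{44}\right) \left(-26\right) = \left(5 + 0\right) \left(- \frac{1}{44}\right) \left(-26\right) = 5 \left(- \frac{1}{44}\right) \left(-26\right) = \left(- \frac{5}{44}\right) \left(-26\right) = \frac{65}{22}$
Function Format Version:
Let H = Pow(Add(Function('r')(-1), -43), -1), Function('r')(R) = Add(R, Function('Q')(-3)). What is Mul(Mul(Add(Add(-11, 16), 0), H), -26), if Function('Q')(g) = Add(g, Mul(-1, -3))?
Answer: Rational(65, 22) ≈ 2.9545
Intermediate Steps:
Function('Q')(g) = Add(3, g) (Function('Q')(g) = Add(g, 3) = Add(3, g))
Function('r')(R) = R (Function('r')(R) = Add(R, Add(3, -3)) = Add(R, 0) = R)
H = Rational(-1, 44) (H = Pow(Add(-1, -43), -1) = Pow(-44, -1) = Rational(-1, 44) ≈ -0.022727)
Mul(Mul(Add(Add(-11, 16), 0), H), -26) = Mul(Mul(Add(Add(-11, 16), 0), Rational(-1, 44)), -26) = Mul(Mul(Add(5, 0), Rational(-1, 44)), -26) = Mul(Mul(5, Rational(-1, 44)), -26) = Mul(Rational(-5, 44), -26) = Rational(65, 22)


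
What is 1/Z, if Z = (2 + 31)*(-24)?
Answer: -1/792 ≈ -0.0012626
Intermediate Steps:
Z = -792 (Z = 33*(-24) = -792)
1/Z = 1/(-792) = -1/792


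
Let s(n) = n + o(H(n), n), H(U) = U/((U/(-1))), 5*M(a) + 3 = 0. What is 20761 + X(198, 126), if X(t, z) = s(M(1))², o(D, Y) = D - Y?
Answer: 20762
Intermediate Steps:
M(a) = -⅗ (M(a) = -⅗ + (⅕)*0 = -⅗ + 0 = -⅗)
H(U) = -1 (H(U) = U/((U*(-1))) = U/((-U)) = U*(-1/U) = -1)
s(n) = -1 (s(n) = n + (-1 - n) = -1)
X(t, z) = 1 (X(t, z) = (-1)² = 1)
20761 + X(198, 126) = 20761 + 1 = 20762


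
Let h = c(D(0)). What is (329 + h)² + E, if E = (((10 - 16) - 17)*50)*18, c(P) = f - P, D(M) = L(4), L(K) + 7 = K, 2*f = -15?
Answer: 338401/4 ≈ 84600.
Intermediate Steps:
f = -15/2 (f = (½)*(-15) = -15/2 ≈ -7.5000)
L(K) = -7 + K
D(M) = -3 (D(M) = -7 + 4 = -3)
c(P) = -15/2 - P
h = -9/2 (h = -15/2 - 1*(-3) = -15/2 + 3 = -9/2 ≈ -4.5000)
E = -20700 (E = ((-6 - 17)*50)*18 = -23*50*18 = -1150*18 = -20700)
(329 + h)² + E = (329 - 9/2)² - 20700 = (649/2)² - 20700 = 421201/4 - 20700 = 338401/4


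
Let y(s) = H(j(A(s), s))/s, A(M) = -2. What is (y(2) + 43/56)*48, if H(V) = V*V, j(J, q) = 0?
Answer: 258/7 ≈ 36.857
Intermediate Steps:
H(V) = V²
y(s) = 0 (y(s) = 0²/s = 0/s = 0)
(y(2) + 43/56)*48 = (0 + 43/56)*48 = (43/56)*48 = 258/7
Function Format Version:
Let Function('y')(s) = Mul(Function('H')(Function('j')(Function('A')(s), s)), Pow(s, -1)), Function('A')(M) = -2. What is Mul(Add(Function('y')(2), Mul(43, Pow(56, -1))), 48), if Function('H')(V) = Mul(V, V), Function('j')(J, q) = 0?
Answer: Rational(258, 7) ≈ 36.857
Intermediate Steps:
Function('H')(V) = Pow(V, 2)
Function('y')(s) = 0 (Function('y')(s) = Mul(Pow(0, 2), Pow(s, -1)) = Mul(0, Pow(s, -1)) = 0)
Mul(Add(Function('y')(2), Mul(43, Pow(56, -1))), 48) = Mul(Add(0, Mul(43, Pow(56, -1))), 48) = Mul(Add(0, Mul(43, Rational(1, 56))), 48) = Mul(Add(0, Rational(43, 56)), 48) = Mul(Rational(43, 56), 48) = Rational(258, 7)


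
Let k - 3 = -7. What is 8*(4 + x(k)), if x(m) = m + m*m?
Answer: 128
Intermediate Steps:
k = -4 (k = 3 - 7 = -4)
x(m) = m + m**2
8*(4 + x(k)) = 8*(4 - 4*(1 - 4)) = 8*(4 - 4*(-3)) = 8*(4 + 12) = 8*16 = 128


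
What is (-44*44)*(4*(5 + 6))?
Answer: -85184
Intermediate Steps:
(-44*44)*(4*(5 + 6)) = -7744*11 = -1936*44 = -85184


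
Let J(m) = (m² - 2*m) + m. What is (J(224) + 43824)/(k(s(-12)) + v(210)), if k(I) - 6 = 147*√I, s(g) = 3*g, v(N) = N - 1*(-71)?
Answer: 3844816/122899 - 1687968*I/17557 ≈ 31.284 - 96.142*I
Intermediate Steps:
v(N) = 71 + N (v(N) = N + 71 = 71 + N)
J(m) = m² - m
k(I) = 6 + 147*√I
(J(224) + 43824)/(k(s(-12)) + v(210)) = (224*(-1 + 224) + 43824)/((6 + 147*√(3*(-12))) + (71 + 210)) = (224*223 + 43824)/((6 + 147*√(-36)) + 281) = (49952 + 43824)/((6 + 147*(6*I)) + 281) = 93776/((6 + 882*I) + 281) = 93776/(287 + 882*I) = 93776*((287 - 882*I)/860293) = 93776*(287 - 882*I)/860293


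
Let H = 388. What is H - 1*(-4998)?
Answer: 5386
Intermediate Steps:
H - 1*(-4998) = 388 - 1*(-4998) = 388 + 4998 = 5386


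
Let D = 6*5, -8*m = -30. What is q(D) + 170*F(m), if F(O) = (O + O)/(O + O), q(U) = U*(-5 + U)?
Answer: 920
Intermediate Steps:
m = 15/4 (m = -1/8*(-30) = 15/4 ≈ 3.7500)
D = 30
F(O) = 1 (F(O) = (2*O)/((2*O)) = (2*O)*(1/(2*O)) = 1)
q(D) + 170*F(m) = 30*(-5 + 30) + 170*1 = 30*25 + 170 = 750 + 170 = 920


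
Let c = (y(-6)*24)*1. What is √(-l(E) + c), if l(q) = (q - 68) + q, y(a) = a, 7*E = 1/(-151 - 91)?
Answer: I*√450597/77 ≈ 8.7177*I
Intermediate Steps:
E = -1/1694 (E = 1/(7*(-151 - 91)) = (⅐)/(-242) = (⅐)*(-1/242) = -1/1694 ≈ -0.00059032)
c = -144 (c = -6*24*1 = -144*1 = -144)
l(q) = -68 + 2*q (l(q) = (-68 + q) + q = -68 + 2*q)
√(-l(E) + c) = √(-(-68 + 2*(-1/1694)) - 144) = √(-(-68 - 1/847) - 144) = √(-1*(-57597/847) - 144) = √(57597/847 - 144) = √(-64371/847) = I*√450597/77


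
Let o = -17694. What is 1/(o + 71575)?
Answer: 1/53881 ≈ 1.8559e-5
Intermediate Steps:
1/(o + 71575) = 1/(-17694 + 71575) = 1/53881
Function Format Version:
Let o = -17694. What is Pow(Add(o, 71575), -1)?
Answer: Rational(1, 53881) ≈ 1.8559e-5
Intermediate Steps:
Pow(Add(o, 71575), -1) = Pow(Add(-17694, 71575), -1) = Pow(53881, -1) = Rational(1, 53881)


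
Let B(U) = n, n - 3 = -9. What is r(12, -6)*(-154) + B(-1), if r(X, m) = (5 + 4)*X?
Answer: -16638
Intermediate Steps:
n = -6 (n = 3 - 9 = -6)
r(X, m) = 9*X
B(U) = -6
r(12, -6)*(-154) + B(-1) = (9*12)*(-154) - 6 = 108*(-154) - 6 = -16632 - 6 = -16638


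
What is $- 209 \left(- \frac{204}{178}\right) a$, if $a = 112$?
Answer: $\frac{2387616}{89} \approx 26827.0$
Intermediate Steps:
$- 209 \left(- \frac{204}{178}\right) a = - 209 \left(- \frac{204}{178}\right) 112 = - 209 \left(\left(-204\right) \frac{1}{178}\right) 112 = \left(-209\right) \left(- \frac{102}{89}\right) 112 = \frac{21318}{89} \cdot 112 = \frac{2387616}{89}$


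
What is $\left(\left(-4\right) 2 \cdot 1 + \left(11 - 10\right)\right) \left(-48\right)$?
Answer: $336$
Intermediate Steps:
$\left(\left(-4\right) 2 \cdot 1 + \left(11 - 10\right)\right) \left(-48\right) = \left(\left(-8\right) 1 + \left(11 - 10\right)\right) \left(-48\right) = \left(-8 + 1\right) \left(-48\right) = \left(-7\right) \left(-48\right) = 336$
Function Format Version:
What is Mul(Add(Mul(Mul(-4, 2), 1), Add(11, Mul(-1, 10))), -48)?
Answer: 336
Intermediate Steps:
Mul(Add(Mul(Mul(-4, 2), 1), Add(11, Mul(-1, 10))), -48) = Mul(Add(Mul(-8, 1), Add(11, -10)), -48) = Mul(Add(-8, 1), -48) = Mul(-7, -48) = 336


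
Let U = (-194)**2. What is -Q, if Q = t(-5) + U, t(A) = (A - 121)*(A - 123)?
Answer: -53764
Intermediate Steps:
U = 37636
t(A) = (-123 + A)*(-121 + A) (t(A) = (-121 + A)*(-123 + A) = (-123 + A)*(-121 + A))
Q = 53764 (Q = (14883 + (-5)**2 - 244*(-5)) + 37636 = (14883 + 25 + 1220) + 37636 = 16128 + 37636 = 53764)
-Q = -1*53764 = -53764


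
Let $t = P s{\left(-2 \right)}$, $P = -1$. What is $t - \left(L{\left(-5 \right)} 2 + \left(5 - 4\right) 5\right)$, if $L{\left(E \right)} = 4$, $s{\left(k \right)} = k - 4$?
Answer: $-7$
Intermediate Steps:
$s{\left(k \right)} = -4 + k$
$t = 6$ ($t = - (-4 - 2) = \left(-1\right) \left(-6\right) = 6$)
$t - \left(L{\left(-5 \right)} 2 + \left(5 - 4\right) 5\right) = 6 - \left(4 \cdot 2 + \left(5 - 4\right) 5\right) = 6 - \left(8 + 1 \cdot 5\right) = 6 - \left(8 + 5\right) = 6 - 13 = -7$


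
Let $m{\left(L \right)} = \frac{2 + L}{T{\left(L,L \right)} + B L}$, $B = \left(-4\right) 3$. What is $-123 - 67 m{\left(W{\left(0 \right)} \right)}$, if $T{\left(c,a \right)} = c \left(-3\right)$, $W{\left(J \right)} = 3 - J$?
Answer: $- \frac{1040}{9} \approx -115.56$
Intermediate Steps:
$B = -12$
$T{\left(c,a \right)} = - 3 c$
$m{\left(L \right)} = - \frac{2 + L}{15 L}$ ($m{\left(L \right)} = \frac{2 + L}{- 3 L - 12 L} = \frac{2 + L}{\left(-15\right) L} = \left(2 + L\right) \left(- \frac{1}{15 L}\right) = - \frac{2 + L}{15 L}$)
$-123 - 67 m{\left(W{\left(0 \right)} \right)} = -123 - 67 \frac{-2 - \left(3 - 0\right)}{15 \left(3 - 0\right)} = -123 - 67 \frac{-2 - \left(3 + 0\right)}{15 \left(3 + 0\right)} = -123 - 67 \frac{-2 - 3}{15 \cdot 3} = -123 - 67 \cdot \frac{1}{15} \cdot \frac{1}{3} \left(-2 - 3\right) = -123 - 67 \cdot \frac{1}{15} \cdot \frac{1}{3} \left(-5\right) = -123 - - \frac{67}{9} = -123 + \frac{67}{9} = - \frac{1040}{9}$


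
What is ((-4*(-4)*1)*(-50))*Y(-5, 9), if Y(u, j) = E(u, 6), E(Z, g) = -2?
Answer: 1600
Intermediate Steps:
Y(u, j) = -2
((-4*(-4)*1)*(-50))*Y(-5, 9) = ((-4*(-4)*1)*(-50))*(-2) = ((16*1)*(-50))*(-2) = (16*(-50))*(-2) = -800*(-2) = 1600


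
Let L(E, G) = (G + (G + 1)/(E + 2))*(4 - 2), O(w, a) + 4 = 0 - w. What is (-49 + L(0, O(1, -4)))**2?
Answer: 3969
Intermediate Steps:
O(w, a) = -4 - w (O(w, a) = -4 + (0 - w) = -4 - w)
L(E, G) = 2*G + 2*(1 + G)/(2 + E) (L(E, G) = (G + (1 + G)/(2 + E))*2 = 2*G + 2*(1 + G)/(2 + E))
(-49 + L(0, O(1, -4)))**2 = (-49 + 2*(1 + 3*(-4 - 1*1) + 0*(-4 - 1*1))/(2 + 0))**2 = (-49 + 2*(1 + 3*(-4 - 1) + 0*(-4 - 1))/2)**2 = (-49 + 2*(1/2)*(1 + 3*(-5) + 0*(-5)))**2 = (-49 + 2*(1/2)*(1 - 15 + 0))**2 = (-49 + 2*(1/2)*(-14))**2 = (-49 - 14)**2 = (-63)**2 = 3969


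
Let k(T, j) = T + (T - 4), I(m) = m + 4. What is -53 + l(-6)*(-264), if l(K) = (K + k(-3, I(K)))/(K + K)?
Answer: -405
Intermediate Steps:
I(m) = 4 + m
k(T, j) = -4 + 2*T (k(T, j) = T + (-4 + T) = -4 + 2*T)
l(K) = (-10 + K)/(2*K) (l(K) = (K + (-4 + 2*(-3)))/(K + K) = (K + (-4 - 6))/((2*K)) = (K - 10)*(1/(2*K)) = (-10 + K)*(1/(2*K)) = (-10 + K)/(2*K))
-53 + l(-6)*(-264) = -53 + ((½)*(-10 - 6)/(-6))*(-264) = -53 + ((½)*(-⅙)*(-16))*(-264) = -53 + (4/3)*(-264) = -53 - 352 = -405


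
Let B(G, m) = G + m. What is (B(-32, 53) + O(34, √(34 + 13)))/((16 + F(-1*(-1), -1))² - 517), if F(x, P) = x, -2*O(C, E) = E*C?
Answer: -7/76 + 17*√47/228 ≈ 0.41906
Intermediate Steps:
O(C, E) = -C*E/2 (O(C, E) = -E*C/2 = -C*E/2)
(B(-32, 53) + O(34, √(34 + 13)))/((16 + F(-1*(-1), -1))² - 517) = ((-32 + 53) - ½*34*√(34 + 13))/((16 - 1*(-1))² - 517) = (21 - ½*34*√47)/((16 + 1)² - 517) = (21 - 17*√47)/(17² - 517) = (21 - 17*√47)/(289 - 517) = (21 - 17*√47)/(-228) = (21 - 17*√47)*(-1/228) = -7/76 + 17*√47/228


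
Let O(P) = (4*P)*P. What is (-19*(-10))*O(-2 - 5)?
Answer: 37240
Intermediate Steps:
O(P) = 4*P²
(-19*(-10))*O(-2 - 5) = (-19*(-10))*(4*(-2 - 5)²) = 190*(4*(-7)²) = 190*(4*49) = 190*196 = 37240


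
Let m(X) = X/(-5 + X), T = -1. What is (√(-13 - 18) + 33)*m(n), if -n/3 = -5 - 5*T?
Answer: 0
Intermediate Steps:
n = 0 (n = -3*(-5 - 5*(-1)) = -3*(-5 + 5) = -3*0 = 0)
m(X) = X/(-5 + X)
(√(-13 - 18) + 33)*m(n) = (√(-13 - 18) + 33)*(0/(-5 + 0)) = (√(-31) + 33)*(0/(-5)) = (I*√31 + 33)*(0*(-⅕)) = (33 + I*√31)*0 = 0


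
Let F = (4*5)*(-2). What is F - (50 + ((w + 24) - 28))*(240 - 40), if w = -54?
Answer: 1560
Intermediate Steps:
F = -40 (F = 20*(-2) = -40)
F - (50 + ((w + 24) - 28))*(240 - 40) = -40 - (50 + ((-54 + 24) - 28))*(240 - 40) = -40 - (50 + (-30 - 28))*200 = -40 - (50 - 58)*200 = -40 - (-8)*200 = -40 - 1*(-1600) = -40 + 1600 = 1560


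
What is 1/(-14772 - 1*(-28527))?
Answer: 1/13755 ≈ 7.2701e-5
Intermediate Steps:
1/(-14772 - 1*(-28527)) = 1/(-14772 + 28527) = 1/13755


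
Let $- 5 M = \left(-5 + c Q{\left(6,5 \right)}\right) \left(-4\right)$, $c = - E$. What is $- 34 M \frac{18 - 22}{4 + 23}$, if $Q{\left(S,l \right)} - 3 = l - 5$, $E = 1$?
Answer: $- \frac{4352}{135} \approx -32.237$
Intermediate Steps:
$Q{\left(S,l \right)} = -2 + l$ ($Q{\left(S,l \right)} = 3 + \left(l - 5\right) = 3 + \left(-5 + l\right) = -2 + l$)
$c = -1$ ($c = \left(-1\right) 1 = -1$)
$M = - \frac{32}{5}$ ($M = - \frac{\left(-5 - \left(-2 + 5\right)\right) \left(-4\right)}{5} = - \frac{\left(-5 - 3\right) \left(-4\right)}{5} = - \frac{\left(-8\right) \left(-4\right)}{5} = \left(- \frac{1}{5}\right) 32 = - \frac{32}{5} \approx -6.4$)
$- 34 M \frac{18 - 22}{4 + 23} = \left(-34\right) \left(- \frac{32}{5}\right) \frac{18 - 22}{4 + 23} = \frac{1088 \left(- \frac{4}{27}\right)}{5} = \frac{1088 \left(\left(-4\right) \frac{1}{27}\right)}{5} = \frac{1088}{5} \left(- \frac{4}{27}\right) = - \frac{4352}{135}$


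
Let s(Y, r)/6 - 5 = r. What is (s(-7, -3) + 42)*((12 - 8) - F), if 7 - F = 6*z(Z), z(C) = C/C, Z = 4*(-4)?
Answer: 162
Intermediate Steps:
Z = -16
z(C) = 1
s(Y, r) = 30 + 6*r
F = 1 (F = 7 - 6 = 1)
(s(-7, -3) + 42)*((12 - 8) - F) = ((30 + 6*(-3)) + 42)*((12 - 8) - 1*1) = ((30 - 18) + 42)*(4 - 1) = (12 + 42)*3 = 54*3 = 162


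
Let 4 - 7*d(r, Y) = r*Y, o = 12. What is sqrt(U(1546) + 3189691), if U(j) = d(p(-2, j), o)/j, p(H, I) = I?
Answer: sqrt(93390660621797)/5411 ≈ 1786.0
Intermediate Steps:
d(r, Y) = 4/7 - Y*r/7 (d(r, Y) = 4/7 - r*Y/7 = 4/7 - Y*r/7)
U(j) = (4/7 - 12*j/7)/j (U(j) = (4/7 - 1/7*12*j)/j = (4/7 - 12*j/7)/j)
sqrt(U(1546) + 3189691) = sqrt((4/7)*(1 - 3*1546)/1546 + 3189691) = sqrt((4/7)*(1/1546)*(1 - 4638) + 3189691) = sqrt((4/7)*(1/1546)*(-4637) + 3189691) = sqrt(-9274/5411 + 3189691) = sqrt(17259408727/5411) = sqrt(93390660621797)/5411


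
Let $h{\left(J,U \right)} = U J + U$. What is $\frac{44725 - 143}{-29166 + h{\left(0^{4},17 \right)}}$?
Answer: $- \frac{44582}{29149} \approx -1.5295$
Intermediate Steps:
$h{\left(J,U \right)} = U + J U$ ($h{\left(J,U \right)} = J U + U = U + J U$)
$\frac{44725 - 143}{-29166 + h{\left(0^{4},17 \right)}} = \frac{44725 - 143}{-29166 + 17 \left(1 + 0^{4}\right)} = \frac{44582}{-29166 + 17 \left(1 + 0\right)} = \frac{44582}{-29166 + 17 \cdot 1} = \frac{44582}{-29166 + 17} = \frac{44582}{-29149} = 44582 \left(- \frac{1}{29149}\right) = - \frac{44582}{29149}$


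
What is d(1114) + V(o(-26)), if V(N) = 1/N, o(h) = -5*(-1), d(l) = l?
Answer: 5571/5 ≈ 1114.2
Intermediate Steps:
o(h) = 5
d(1114) + V(o(-26)) = 1114 + 1/5 = 1114 + ⅕ = 5571/5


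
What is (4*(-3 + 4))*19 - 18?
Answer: 58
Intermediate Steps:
(4*(-3 + 4))*19 - 18 = (4*1)*19 - 18 = 4*19 - 18 = 76 - 18 = 58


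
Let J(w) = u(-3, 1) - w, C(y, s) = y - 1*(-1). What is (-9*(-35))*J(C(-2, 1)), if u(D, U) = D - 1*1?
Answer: -945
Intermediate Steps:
u(D, U) = -1 + D (u(D, U) = D - 1 = -1 + D)
C(y, s) = 1 + y (C(y, s) = y + 1 = 1 + y)
J(w) = -4 - w (J(w) = (-1 - 3) - w = -4 - w)
(-9*(-35))*J(C(-2, 1)) = (-9*(-35))*(-4 - (1 - 2)) = 315*(-4 - 1*(-1)) = 315*(-4 + 1) = 315*(-3) = -945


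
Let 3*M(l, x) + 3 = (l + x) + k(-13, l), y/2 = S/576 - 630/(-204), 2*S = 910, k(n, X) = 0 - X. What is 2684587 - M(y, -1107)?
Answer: 2684957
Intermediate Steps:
k(n, X) = -X
S = 455 (S = (1/2)*910 = 455)
y = 37975/4896 (y = 2*(455/576 - 630/(-204)) = 2*(455*(1/576) - 630*(-1/204)) = 2*(455/576 + 105/34) = 2*(37975/9792) = 37975/4896 ≈ 7.7563)
M(l, x) = -1 + x/3 (M(l, x) = -1 + ((l + x) - l)/3 = -1 + x/3)
2684587 - M(y, -1107) = 2684587 - (-1 + (1/3)*(-1107)) = 2684587 - (-1 - 369) = 2684587 - 1*(-370) = 2684587 + 370 = 2684957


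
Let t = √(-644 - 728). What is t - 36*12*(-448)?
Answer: 193536 + 14*I*√7 ≈ 1.9354e+5 + 37.041*I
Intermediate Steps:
t = 14*I*√7 (t = √(-1372) = 14*I*√7 ≈ 37.041*I)
t - 36*12*(-448) = 14*I*√7 - 36*12*(-448) = 14*I*√7 - 432*(-448) = 14*I*√7 + 193536 = 193536 + 14*I*√7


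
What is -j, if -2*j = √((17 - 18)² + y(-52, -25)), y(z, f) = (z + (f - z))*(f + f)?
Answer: 3*√139/2 ≈ 17.685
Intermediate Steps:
y(z, f) = 2*f² (y(z, f) = f*(2*f) = 2*f²)
j = -3*√139/2 (j = -√((17 - 18)² + 2*(-25)²)/2 = -√((-1)² + 2*625)/2 = -√(1 + 1250)/2 = -3*√139/2 ≈ -17.685)
-j = -(-3)*√139/2 = 3*√139/2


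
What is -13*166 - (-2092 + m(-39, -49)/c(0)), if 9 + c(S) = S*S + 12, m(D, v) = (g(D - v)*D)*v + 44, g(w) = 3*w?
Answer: -57572/3 ≈ -19191.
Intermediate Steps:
m(D, v) = 44 + D*v*(-3*v + 3*D) (m(D, v) = ((3*(D - v))*D)*v + 44 = ((-3*v + 3*D)*D)*v + 44 = (D*(-3*v + 3*D))*v + 44 = D*v*(-3*v + 3*D) + 44 = 44 + D*v*(-3*v + 3*D))
c(S) = 3 + S² (c(S) = -9 + (S*S + 12) = -9 + (S² + 12) = -9 + (12 + S²) = 3 + S²)
-13*166 - (-2092 + m(-39, -49)/c(0)) = -13*166 - (-2092 + (44 + 3*(-39)*(-49)*(-39 - 1*(-49)))/(3 + 0²)) = -2158 - (-2092 + (44 + 3*(-39)*(-49)*(-39 + 49))/(3 + 0)) = -2158 - (-2092 + (44 + 3*(-39)*(-49)*10)/3) = -2158 - (-2092 + (44 + 57330)*(⅓)) = -2158 - (-2092 + 57374*(⅓)) = -2158 - (-2092 + 57374/3) = -2158 - 1*51098/3 = -2158 - 51098/3 = -57572/3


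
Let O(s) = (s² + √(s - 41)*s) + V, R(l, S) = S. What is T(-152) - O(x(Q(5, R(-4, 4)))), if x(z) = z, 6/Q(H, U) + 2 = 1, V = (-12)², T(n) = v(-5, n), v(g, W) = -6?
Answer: -186 + 6*I*√47 ≈ -186.0 + 41.134*I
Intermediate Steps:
T(n) = -6
V = 144
Q(H, U) = -6 (Q(H, U) = 6/(-2 + 1) = 6/(-1) = 6*(-1) = -6)
O(s) = 144 + s² + s*√(-41 + s) (O(s) = (s² + √(s - 41)*s) + 144 = (s² + √(-41 + s)*s) + 144 = (s² + s*√(-41 + s)) + 144 = 144 + s² + s*√(-41 + s))
T(-152) - O(x(Q(5, R(-4, 4)))) = -6 - (144 + (-6)² - 6*√(-41 - 6)) = -6 - (144 + 36 - 6*I*√47) = -6 - (180 - 6*I*√47) = -6 + (-180 + 6*I*√47) = -186 + 6*I*√47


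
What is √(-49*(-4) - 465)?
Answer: I*√269 ≈ 16.401*I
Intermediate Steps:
√(-49*(-4) - 465) = √(196 - 465) = √(-269) = I*√269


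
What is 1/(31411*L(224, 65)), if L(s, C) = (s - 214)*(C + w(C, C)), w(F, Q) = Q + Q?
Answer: 1/61251450 ≈ 1.6326e-8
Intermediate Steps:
w(F, Q) = 2*Q
L(s, C) = 3*C*(-214 + s) (L(s, C) = (s - 214)*(C + 2*C) = (-214 + s)*(3*C) = 3*C*(-214 + s))
1/(31411*L(224, 65)) = 1/(31411*((3*65*(-214 + 224)))) = 1/(31411*((3*65*10))) = (1/31411)/1950 = (1/31411)*(1/1950) = 1/61251450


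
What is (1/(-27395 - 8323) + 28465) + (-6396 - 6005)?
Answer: 573773951/35718 ≈ 16064.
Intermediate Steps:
(1/(-27395 - 8323) + 28465) + (-6396 - 6005) = (1/(-35718) + 28465) - 12401 = (-1/35718 + 28465) - 12401 = 1016712869/35718 - 12401 = 573773951/35718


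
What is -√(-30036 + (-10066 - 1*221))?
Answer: -I*√40323 ≈ -200.81*I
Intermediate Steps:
-√(-30036 + (-10066 - 1*221)) = -√(-30036 + (-10066 - 221)) = -√(-30036 - 10287) = -√(-40323) = -I*√40323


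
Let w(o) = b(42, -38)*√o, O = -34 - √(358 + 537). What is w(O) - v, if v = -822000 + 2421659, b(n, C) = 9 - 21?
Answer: -1599659 - 12*I*√(34 + √895) ≈ -1.5997e+6 - 95.937*I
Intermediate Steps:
b(n, C) = -12
O = -34 - √895 ≈ -63.917
v = 1599659
w(o) = -12*√o
w(O) - v = -12*√(-34 - √895) - 1*1599659 = -12*√(-34 - √895) - 1599659 = -1599659 - 12*√(-34 - √895)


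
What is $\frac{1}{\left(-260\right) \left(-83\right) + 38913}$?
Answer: $\frac{1}{60493} \approx 1.6531 \cdot 10^{-5}$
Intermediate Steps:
$\frac{1}{\left(-260\right) \left(-83\right) + 38913} = \frac{1}{21580 + 38913} = \frac{1}{60493}$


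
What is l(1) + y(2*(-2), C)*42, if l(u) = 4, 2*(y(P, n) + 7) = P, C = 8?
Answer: -374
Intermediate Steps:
y(P, n) = -7 + P/2
l(1) + y(2*(-2), C)*42 = 4 + (-7 + (2*(-2))/2)*42 = 4 + (-7 + (1/2)*(-4))*42 = 4 + (-7 - 2)*42 = 4 - 9*42 = 4 - 378 = -374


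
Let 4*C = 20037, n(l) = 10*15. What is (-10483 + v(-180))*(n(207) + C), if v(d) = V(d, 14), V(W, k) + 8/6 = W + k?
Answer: -219790929/4 ≈ -5.4948e+7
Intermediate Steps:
V(W, k) = -4/3 + W + k (V(W, k) = -4/3 + (W + k) = -4/3 + W + k)
n(l) = 150
v(d) = 38/3 + d (v(d) = -4/3 + d + 14 = 38/3 + d)
C = 20037/4 (C = (¼)*20037 = 20037/4 ≈ 5009.3)
(-10483 + v(-180))*(n(207) + C) = (-10483 + (38/3 - 180))*(150 + 20037/4) = (-10483 - 502/3)*(20637/4) = -31951/3*20637/4 = -219790929/4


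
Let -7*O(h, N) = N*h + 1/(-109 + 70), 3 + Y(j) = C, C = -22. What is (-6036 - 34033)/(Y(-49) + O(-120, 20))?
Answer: -10938837/86776 ≈ -126.06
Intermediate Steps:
Y(j) = -25 (Y(j) = -3 - 22 = -25)
O(h, N) = 1/273 - N*h/7 (O(h, N) = -(N*h + 1/(-109 + 70))/7 = -(N*h + 1/(-39))/7 = -(N*h - 1/39)/7 = -(-1/39 + N*h)/7 = 1/273 - N*h/7)
(-6036 - 34033)/(Y(-49) + O(-120, 20)) = (-6036 - 34033)/(-25 + (1/273 - ⅐*20*(-120))) = -40069/(-25 + (1/273 + 2400/7)) = -40069/(-25 + 93601/273) = -40069/86776/273 = -40069*273/86776 = -10938837/86776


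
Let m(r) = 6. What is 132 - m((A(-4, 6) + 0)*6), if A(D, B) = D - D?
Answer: 126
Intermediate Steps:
A(D, B) = 0
132 - m((A(-4, 6) + 0)*6) = 132 - 1*6 = 132 - 6 = 126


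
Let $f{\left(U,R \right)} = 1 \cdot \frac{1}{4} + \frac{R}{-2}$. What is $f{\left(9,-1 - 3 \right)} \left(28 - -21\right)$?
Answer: $\frac{441}{4} \approx 110.25$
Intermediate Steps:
$f{\left(U,R \right)} = \frac{1}{4} - \frac{R}{2}$ ($f{\left(U,R \right)} = 1 \cdot \frac{1}{4} + R \left(- \frac{1}{2}\right) = \frac{1}{4} - \frac{R}{2}$)
$f{\left(9,-1 - 3 \right)} \left(28 - -21\right) = \left(\frac{1}{4} - \frac{-1 - 3}{2}\right) \left(28 - -21\right) = \left(\frac{1}{4} - \frac{-1 - 3}{2}\right) \left(28 + \left(-45 + 66\right)\right) = \left(\frac{1}{4} - -2\right) \left(28 + 21\right) = \left(\frac{1}{4} + 2\right) 49 = \frac{9}{4} \cdot 49 = \frac{441}{4}$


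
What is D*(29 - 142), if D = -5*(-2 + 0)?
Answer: -1130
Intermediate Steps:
D = 10 (D = -5*(-2) = 10)
D*(29 - 142) = 10*(29 - 142) = 10*(-113) = -1130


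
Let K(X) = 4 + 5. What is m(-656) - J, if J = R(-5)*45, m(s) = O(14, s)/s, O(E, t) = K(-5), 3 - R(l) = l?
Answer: -236169/656 ≈ -360.01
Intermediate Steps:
R(l) = 3 - l
K(X) = 9
O(E, t) = 9
m(s) = 9/s
J = 360 (J = (3 - 1*(-5))*45 = (3 + 5)*45 = 8*45 = 360)
m(-656) - J = 9/(-656) - 1*360 = 9*(-1/656) - 360 = -9/656 - 360 = -236169/656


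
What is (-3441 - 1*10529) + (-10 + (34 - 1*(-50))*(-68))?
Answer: -19692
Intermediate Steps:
(-3441 - 1*10529) + (-10 + (34 - 1*(-50))*(-68)) = (-3441 - 10529) + (-10 + (34 + 50)*(-68)) = -13970 + (-10 + 84*(-68)) = -13970 + (-10 - 5712) = -13970 - 5722 = -19692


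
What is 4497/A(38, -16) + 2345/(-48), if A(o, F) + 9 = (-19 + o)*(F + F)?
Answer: -1662721/29616 ≈ -56.143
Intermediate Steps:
A(o, F) = -9 + 2*F*(-19 + o) (A(o, F) = -9 + (-19 + o)*(F + F) = -9 + (-19 + o)*(2*F) = -9 + 2*F*(-19 + o))
4497/A(38, -16) + 2345/(-48) = 4497/(-9 - 38*(-16) + 2*(-16)*38) + 2345/(-48) = 4497/(-9 + 608 - 1216) + 2345*(-1/48) = 4497/(-617) - 2345/48 = 4497*(-1/617) - 2345/48 = -4497/617 - 2345/48 = -1662721/29616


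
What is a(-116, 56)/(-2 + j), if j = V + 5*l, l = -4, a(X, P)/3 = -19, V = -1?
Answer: 57/23 ≈ 2.4783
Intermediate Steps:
a(X, P) = -57 (a(X, P) = 3*(-19) = -57)
j = -21 (j = -1 + 5*(-4) = -1 - 20 = -21)
a(-116, 56)/(-2 + j) = -57/(-2 - 21) = -57/(-23) = -57*(-1/23) = 57/23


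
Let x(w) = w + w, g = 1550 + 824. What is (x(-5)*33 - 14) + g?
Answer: 2030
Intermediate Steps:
g = 2374
x(w) = 2*w
(x(-5)*33 - 14) + g = ((2*(-5))*33 - 14) + 2374 = (-10*33 - 14) + 2374 = (-330 - 14) + 2374 = -344 + 2374 = 2030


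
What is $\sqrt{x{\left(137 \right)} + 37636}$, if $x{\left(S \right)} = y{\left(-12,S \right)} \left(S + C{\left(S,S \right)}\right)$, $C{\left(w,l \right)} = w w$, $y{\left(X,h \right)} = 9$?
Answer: $\sqrt{207790} \approx 455.84$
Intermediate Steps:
$C{\left(w,l \right)} = w^{2}$
$x{\left(S \right)} = 9 S + 9 S^{2}$ ($x{\left(S \right)} = 9 \left(S + S^{2}\right) = 9 S + 9 S^{2}$)
$\sqrt{x{\left(137 \right)} + 37636} = \sqrt{9 \cdot 137 \left(1 + 137\right) + 37636} = \sqrt{9 \cdot 137 \cdot 138 + 37636} = \sqrt{170154 + 37636} = \sqrt{207790}$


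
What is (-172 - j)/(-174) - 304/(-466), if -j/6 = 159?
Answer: -77879/20271 ≈ -3.8419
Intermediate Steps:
j = -954 (j = -6*159 = -954)
(-172 - j)/(-174) - 304/(-466) = (-172 - 1*(-954))/(-174) - 304/(-466) = (-172 + 954)*(-1/174) - 304*(-1/466) = 782*(-1/174) + 152/233 = -391/87 + 152/233 = -77879/20271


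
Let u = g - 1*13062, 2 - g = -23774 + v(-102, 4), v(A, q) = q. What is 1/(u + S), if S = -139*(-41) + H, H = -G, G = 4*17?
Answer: 1/16341 ≈ 6.1196e-5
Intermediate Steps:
G = 68
H = -68 (H = -1*68 = -68)
g = 23772 (g = 2 - (-23774 + 4) = 2 - 1*(-23770) = 2 + 23770 = 23772)
S = 5631 (S = -139*(-41) - 68 = 5699 - 68 = 5631)
u = 10710 (u = 23772 - 1*13062 = 23772 - 13062 = 10710)
1/(u + S) = 1/(10710 + 5631) = 1/16341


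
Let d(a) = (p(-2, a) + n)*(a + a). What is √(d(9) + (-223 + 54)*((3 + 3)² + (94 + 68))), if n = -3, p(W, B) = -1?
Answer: 27*I*√46 ≈ 183.12*I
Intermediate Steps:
d(a) = -8*a (d(a) = (-1 - 3)*(a + a) = -8*a)
√(d(9) + (-223 + 54)*((3 + 3)² + (94 + 68))) = √(-8*9 + (-223 + 54)*((3 + 3)² + (94 + 68))) = √(-72 - 169*(6² + 162)) = √(-72 - 169*(36 + 162)) = √(-72 - 169*198) = √(-72 - 33462) = √(-33534) = 27*I*√46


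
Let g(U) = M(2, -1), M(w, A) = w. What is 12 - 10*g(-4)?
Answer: -8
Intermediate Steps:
g(U) = 2
12 - 10*g(-4) = 12 - 10*2 = 12 - 20 = -8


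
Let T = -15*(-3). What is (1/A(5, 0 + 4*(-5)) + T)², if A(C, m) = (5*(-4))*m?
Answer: 324036001/160000 ≈ 2025.2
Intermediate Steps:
A(C, m) = -20*m
T = 45
(1/A(5, 0 + 4*(-5)) + T)² = (1/(-20*(0 + 4*(-5))) + 45)² = (1/(-20*(0 - 20)) + 45)² = (1/(-20*(-20)) + 45)² = (1/400 + 45)² = (18001/400)² = 324036001/160000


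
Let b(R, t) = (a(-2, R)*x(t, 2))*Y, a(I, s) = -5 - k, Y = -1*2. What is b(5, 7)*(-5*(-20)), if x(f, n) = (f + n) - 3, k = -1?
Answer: 4800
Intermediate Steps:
Y = -2
x(f, n) = -3 + f + n
a(I, s) = -4 (a(I, s) = -5 - 1*(-1) = -5 + 1 = -4)
b(R, t) = -8 + 8*t (b(R, t) = -4*(-3 + t + 2)*(-2) = -4*(-1 + t)*(-2) = (4 - 4*t)*(-2) = -8 + 8*t)
b(5, 7)*(-5*(-20)) = (-8 + 8*7)*(-5*(-20)) = (-8 + 56)*100 = 48*100 = 4800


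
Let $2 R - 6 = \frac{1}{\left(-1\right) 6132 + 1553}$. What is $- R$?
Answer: $- \frac{27473}{9158} \approx -2.9999$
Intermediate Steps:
$R = \frac{27473}{9158}$ ($R = 3 + \frac{1}{2 \left(\left(-1\right) 6132 + 1553\right)} = 3 + \frac{1}{2 \left(-6132 + 1553\right)} = 3 + \frac{1}{2 \left(-4579\right)} = 3 + \frac{1}{2} \left(- \frac{1}{4579}\right) = 3 - \frac{1}{9158} = \frac{27473}{9158} \approx 2.9999$)
$- R = \left(-1\right) \frac{27473}{9158} = - \frac{27473}{9158}$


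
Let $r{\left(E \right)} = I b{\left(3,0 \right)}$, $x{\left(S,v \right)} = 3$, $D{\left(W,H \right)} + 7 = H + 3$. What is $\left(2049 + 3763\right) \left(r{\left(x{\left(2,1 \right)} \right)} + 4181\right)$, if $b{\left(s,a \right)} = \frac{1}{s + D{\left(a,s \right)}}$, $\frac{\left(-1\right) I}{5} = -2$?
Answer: $24329032$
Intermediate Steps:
$I = 10$ ($I = \left(-5\right) \left(-2\right) = 10$)
$D{\left(W,H \right)} = -4 + H$ ($D{\left(W,H \right)} = -7 + \left(H + 3\right) = -7 + \left(3 + H\right) = -4 + H$)
$b{\left(s,a \right)} = \frac{1}{-4 + 2 s}$ ($b{\left(s,a \right)} = \frac{1}{s + \left(-4 + s\right)} = \frac{1}{-4 + 2 s}$)
$r{\left(E \right)} = 5$ ($r{\left(E \right)} = 10 \frac{1}{2 \left(-2 + 3\right)} = 10 \frac{1}{2 \cdot 1} = 10 \cdot \frac{1}{2} \cdot 1 = 10 \cdot \frac{1}{2} = 5$)
$\left(2049 + 3763\right) \left(r{\left(x{\left(2,1 \right)} \right)} + 4181\right) = \left(2049 + 3763\right) \left(5 + 4181\right) = 5812 \cdot 4186 = 24329032$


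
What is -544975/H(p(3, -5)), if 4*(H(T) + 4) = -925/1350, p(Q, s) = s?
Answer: 117714600/901 ≈ 1.3065e+5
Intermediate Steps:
H(T) = -901/216 (H(T) = -4 + (-925/1350)/4 = -4 + (-925*1/1350)/4 = -4 + (¼)*(-37/54) = -4 - 37/216 = -901/216)
-544975/H(p(3, -5)) = -544975/(-901/216) = -544975*(-216/901) = 117714600/901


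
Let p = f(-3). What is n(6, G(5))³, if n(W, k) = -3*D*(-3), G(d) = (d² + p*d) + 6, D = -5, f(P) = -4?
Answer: -91125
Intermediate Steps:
p = -4
G(d) = 6 + d² - 4*d (G(d) = (d² - 4*d) + 6 = 6 + d² - 4*d)
n(W, k) = -45 (n(W, k) = -3*(-5)*(-3) = 15*(-3) = -45)
n(6, G(5))³ = (-45)³ = -91125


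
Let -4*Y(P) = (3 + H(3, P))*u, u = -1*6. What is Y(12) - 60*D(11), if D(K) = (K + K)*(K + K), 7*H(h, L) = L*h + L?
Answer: -406353/14 ≈ -29025.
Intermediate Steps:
u = -6
H(h, L) = L/7 + L*h/7 (H(h, L) = (L*h + L)/7 = (L + L*h)/7 = L/7 + L*h/7)
D(K) = 4*K² (D(K) = (2*K)*(2*K) = 4*K²)
Y(P) = 9/2 + 6*P/7 (Y(P) = -(3 + P*(1 + 3)/7)*(-6)/4 = -(3 + (⅐)*P*4)*(-6)/4 = -(3 + 4*P/7)*(-6)/4 = -(-18 - 24*P/7)/4 = 9/2 + 6*P/7)
Y(12) - 60*D(11) = (9/2 + (6/7)*12) - 240*11² = (9/2 + 72/7) - 240*121 = 207/14 - 60*484 = 207/14 - 29040 = -406353/14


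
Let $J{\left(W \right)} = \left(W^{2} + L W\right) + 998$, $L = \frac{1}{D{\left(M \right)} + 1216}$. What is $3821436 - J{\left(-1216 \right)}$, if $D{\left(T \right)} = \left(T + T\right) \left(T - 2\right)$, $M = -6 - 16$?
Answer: $\frac{166266560}{71} \approx 2.3418 \cdot 10^{6}$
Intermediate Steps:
$M = -22$ ($M = -6 - 16 = -22$)
$D{\left(T \right)} = 2 T \left(-2 + T\right)$
$L = \frac{1}{2272}$ ($L = \frac{1}{2 \left(-22\right) \left(-2 - 22\right) + 1216} = \frac{1}{2 \left(-22\right) \left(-24\right) + 1216} = \frac{1}{1056 + 1216} = \frac{1}{2272} \approx 0.00044014$)
$J{\left(W \right)} = 998 + W^{2} + \frac{W}{2272}$ ($J{\left(W \right)} = \left(W^{2} + \frac{W}{2272}\right) + 998 = 998 + W^{2} + \frac{W}{2272}$)
$3821436 - J{\left(-1216 \right)} = 3821436 - \left(998 + \left(-1216\right)^{2} + \frac{1}{2272} \left(-1216\right)\right) = 3821436 - \left(998 + 1478656 - \frac{38}{71}\right) = 3821436 - \frac{105055396}{71} = \frac{166266560}{71}$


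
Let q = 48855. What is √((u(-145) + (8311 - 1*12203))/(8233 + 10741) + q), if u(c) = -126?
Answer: 8*√68704465033/9487 ≈ 221.03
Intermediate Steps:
√((u(-145) + (8311 - 1*12203))/(8233 + 10741) + q) = √((-126 + (8311 - 1*12203))/(8233 + 10741) + 48855) = √((-126 + (8311 - 12203))/18974 + 48855) = √((-126 - 3892)*(1/18974) + 48855) = √(-4018*1/18974 + 48855) = √(-2009/9487 + 48855) = √(463485376/9487) = 8*√68704465033/9487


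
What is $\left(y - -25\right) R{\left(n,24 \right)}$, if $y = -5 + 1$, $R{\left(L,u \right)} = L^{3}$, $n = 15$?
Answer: $70875$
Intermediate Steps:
$y = -4$
$\left(y - -25\right) R{\left(n,24 \right)} = \left(-4 - -25\right) 15^{3} = \left(-4 + 25\right) 3375 = 21 \cdot 3375 = 70875$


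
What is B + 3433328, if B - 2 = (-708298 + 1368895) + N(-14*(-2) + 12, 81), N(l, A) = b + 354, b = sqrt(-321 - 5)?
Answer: 4094281 + I*sqrt(326) ≈ 4.0943e+6 + 18.055*I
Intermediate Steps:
b = I*sqrt(326) (b = sqrt(-326) = I*sqrt(326) ≈ 18.055*I)
N(l, A) = 354 + I*sqrt(326) (N(l, A) = I*sqrt(326) + 354 = 354 + I*sqrt(326))
B = 660953 + I*sqrt(326) (B = 2 + ((-708298 + 1368895) + (354 + I*sqrt(326))) = 2 + (660597 + (354 + I*sqrt(326))) = 2 + (660951 + I*sqrt(326)) = 660953 + I*sqrt(326) ≈ 6.6095e+5 + 18.055*I)
B + 3433328 = (660953 + I*sqrt(326)) + 3433328 = 4094281 + I*sqrt(326)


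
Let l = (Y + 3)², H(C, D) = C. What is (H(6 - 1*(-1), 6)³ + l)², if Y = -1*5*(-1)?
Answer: 165649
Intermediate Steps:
Y = 5 (Y = -5*(-1) = 5)
l = 64 (l = (5 + 3)² = 8² = 64)
(H(6 - 1*(-1), 6)³ + l)² = ((6 - 1*(-1))³ + 64)² = ((6 + 1)³ + 64)² = (7³ + 64)² = (343 + 64)² = 407² = 165649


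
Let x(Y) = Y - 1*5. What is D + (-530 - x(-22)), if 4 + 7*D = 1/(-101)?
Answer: -356026/707 ≈ -503.57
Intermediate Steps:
x(Y) = -5 + Y (x(Y) = Y - 5 = -5 + Y)
D = -405/707 (D = -4/7 + (⅐)/(-101) = -4/7 + (⅐)*(-1/101) = -4/7 - 1/707 = -405/707 ≈ -0.57284)
D + (-530 - x(-22)) = -405/707 + (-530 - (-5 - 22)) = -405/707 + (-530 - 1*(-27)) = -405/707 + (-530 + 27) = -405/707 - 503 = -356026/707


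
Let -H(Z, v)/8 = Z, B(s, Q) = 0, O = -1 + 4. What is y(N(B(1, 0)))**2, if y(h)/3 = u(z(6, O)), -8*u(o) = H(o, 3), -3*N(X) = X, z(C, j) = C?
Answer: 324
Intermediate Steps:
O = 3
H(Z, v) = -8*Z
N(X) = -X/3
u(o) = o (u(o) = -(-1)*o = o)
y(h) = 18 (y(h) = 3*6 = 18)
y(N(B(1, 0)))**2 = 18**2 = 324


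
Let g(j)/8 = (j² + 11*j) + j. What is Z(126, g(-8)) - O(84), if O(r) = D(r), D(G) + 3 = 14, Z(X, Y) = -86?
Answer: -97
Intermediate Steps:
g(j) = 8*j² + 96*j (g(j) = 8*((j² + 11*j) + j) = 8*(j² + 12*j) = 8*j² + 96*j)
D(G) = 11 (D(G) = -3 + 14 = 11)
O(r) = 11
Z(126, g(-8)) - O(84) = -86 - 1*11 = -86 - 11 = -97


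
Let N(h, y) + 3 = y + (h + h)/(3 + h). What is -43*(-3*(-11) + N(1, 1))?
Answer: -2709/2 ≈ -1354.5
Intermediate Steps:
N(h, y) = -3 + y + 2*h/(3 + h) (N(h, y) = -3 + (y + (h + h)/(3 + h)) = -3 + (y + (2*h)/(3 + h)) = -3 + (y + 2*h/(3 + h)) = -3 + y + 2*h/(3 + h))
-43*(-3*(-11) + N(1, 1)) = -43*(-3*(-11) + (-9 - 1*1 + 3*1 + 1*1)/(3 + 1)) = -43*(33 + (-9 - 1 + 3 + 1)/4) = -43*(33 + (1/4)*(-6)) = -43*(33 - 3/2) = -43*63/2 = -2709/2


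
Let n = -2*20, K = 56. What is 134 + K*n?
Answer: -2106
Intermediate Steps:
n = -40
134 + K*n = 134 + 56*(-40) = 134 - 2240 = -2106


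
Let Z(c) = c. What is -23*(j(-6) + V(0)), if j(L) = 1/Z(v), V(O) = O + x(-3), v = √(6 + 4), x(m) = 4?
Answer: -92 - 23*√10/10 ≈ -99.273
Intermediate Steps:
v = √10 ≈ 3.1623
V(O) = 4 + O (V(O) = O + 4 = 4 + O)
j(L) = √10/10 (j(L) = 1/(√10) = √10/10)
-23*(j(-6) + V(0)) = -23*(√10/10 + (4 + 0)) = -23*(√10/10 + 4) = -23*(4 + √10/10) = -92 - 23*√10/10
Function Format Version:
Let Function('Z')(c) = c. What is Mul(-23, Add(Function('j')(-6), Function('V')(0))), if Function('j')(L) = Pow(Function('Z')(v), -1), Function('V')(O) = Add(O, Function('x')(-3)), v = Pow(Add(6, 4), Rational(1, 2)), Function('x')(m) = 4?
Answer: Add(-92, Mul(Rational(-23, 10), Pow(10, Rational(1, 2)))) ≈ -99.273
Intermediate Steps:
v = Pow(10, Rational(1, 2)) ≈ 3.1623
Function('V')(O) = Add(4, O) (Function('V')(O) = Add(O, 4) = Add(4, O))
Function('j')(L) = Mul(Rational(1, 10), Pow(10, Rational(1, 2))) (Function('j')(L) = Pow(Pow(10, Rational(1, 2)), -1) = Mul(Rational(1, 10), Pow(10, Rational(1, 2))))
Mul(-23, Add(Function('j')(-6), Function('V')(0))) = Mul(-23, Add(Mul(Rational(1, 10), Pow(10, Rational(1, 2))), Add(4, 0))) = Mul(-23, Add(Mul(Rational(1, 10), Pow(10, Rational(1, 2))), 4)) = Mul(-23, Add(4, Mul(Rational(1, 10), Pow(10, Rational(1, 2))))) = Add(-92, Mul(Rational(-23, 10), Pow(10, Rational(1, 2))))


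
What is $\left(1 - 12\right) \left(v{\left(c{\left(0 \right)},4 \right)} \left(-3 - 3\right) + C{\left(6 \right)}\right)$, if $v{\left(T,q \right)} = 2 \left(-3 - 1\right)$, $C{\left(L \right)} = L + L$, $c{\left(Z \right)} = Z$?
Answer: $-660$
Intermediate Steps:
$C{\left(L \right)} = 2 L$
$v{\left(T,q \right)} = -8$ ($v{\left(T,q \right)} = 2 \left(-4\right) = -8$)
$\left(1 - 12\right) \left(v{\left(c{\left(0 \right)},4 \right)} \left(-3 - 3\right) + C{\left(6 \right)}\right) = \left(1 - 12\right) \left(- 8 \left(-3 - 3\right) + 2 \cdot 6\right) = \left(1 - 12\right) \left(\left(-8\right) \left(-6\right) + 12\right) = - 11 \left(48 + 12\right) = \left(-11\right) 60 = -660$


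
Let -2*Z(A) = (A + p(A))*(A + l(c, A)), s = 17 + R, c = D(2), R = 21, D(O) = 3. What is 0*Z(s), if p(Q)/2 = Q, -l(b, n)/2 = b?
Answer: 0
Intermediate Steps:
c = 3
s = 38 (s = 17 + 21 = 38)
l(b, n) = -2*b
p(Q) = 2*Q
Z(A) = -3*A*(-6 + A)/2 (Z(A) = -(A + 2*A)*(A - 2*3)/2 = -3*A*(A - 6)/2 = -3*A*(-6 + A)/2)
0*Z(s) = 0*((3/2)*38*(6 - 1*38)) = 0*((3/2)*38*(6 - 38)) = 0*((3/2)*38*(-32)) = 0*(-1824) = 0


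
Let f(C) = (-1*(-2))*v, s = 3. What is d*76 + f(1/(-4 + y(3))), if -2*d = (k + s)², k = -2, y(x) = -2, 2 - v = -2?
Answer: -30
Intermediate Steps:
v = 4 (v = 2 - 1*(-2) = 2 + 2 = 4)
f(C) = 8 (f(C) = -1*(-2)*4 = 2*4 = 8)
d = -½ (d = -(-2 + 3)²/2 = -½*1² = -½*1 = -½ ≈ -0.50000)
d*76 + f(1/(-4 + y(3))) = -½*76 + 8 = -38 + 8 = -30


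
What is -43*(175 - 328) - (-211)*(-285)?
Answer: -53556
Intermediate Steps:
-43*(175 - 328) - (-211)*(-285) = -43*(-153) - 1*60135 = 6579 - 60135 = -53556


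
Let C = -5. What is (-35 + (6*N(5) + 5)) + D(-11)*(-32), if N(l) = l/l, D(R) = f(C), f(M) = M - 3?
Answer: 232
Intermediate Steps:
f(M) = -3 + M
D(R) = -8 (D(R) = -3 - 5 = -8)
N(l) = 1
(-35 + (6*N(5) + 5)) + D(-11)*(-32) = (-35 + (6*1 + 5)) - 8*(-32) = (-35 + (6 + 5)) + 256 = (-35 + 11) + 256 = -24 + 256 = 232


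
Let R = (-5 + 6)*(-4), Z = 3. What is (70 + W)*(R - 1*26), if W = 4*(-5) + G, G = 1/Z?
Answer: -1510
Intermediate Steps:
R = -4 (R = 1*(-4) = -4)
G = 1/3 ≈ 0.33333
W = -59/3 (W = 4*(-5) + 1/3 = -20 + 1/3 = -59/3 ≈ -19.667)
(70 + W)*(R - 1*26) = (70 - 59/3)*(-4 - 1*26) = 151*(-4 - 26)/3 = (151/3)*(-30) = -1510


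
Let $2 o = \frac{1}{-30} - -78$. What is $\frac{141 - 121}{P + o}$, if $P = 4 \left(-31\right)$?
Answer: $- \frac{1200}{5101} \approx -0.23525$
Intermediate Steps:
$o = \frac{2339}{60}$ ($o = \frac{\frac{1}{-30} - -78}{2} = \frac{- \frac{1}{30} + 78}{2} = \frac{1}{2} \cdot \frac{2339}{30} = \frac{2339}{60} \approx 38.983$)
$P = -124$
$\frac{141 - 121}{P + o} = \frac{141 - 121}{-124 + \frac{2339}{60}} = \frac{1}{- \frac{5101}{60}} \cdot 20 = \left(- \frac{60}{5101}\right) 20 = - \frac{1200}{5101}$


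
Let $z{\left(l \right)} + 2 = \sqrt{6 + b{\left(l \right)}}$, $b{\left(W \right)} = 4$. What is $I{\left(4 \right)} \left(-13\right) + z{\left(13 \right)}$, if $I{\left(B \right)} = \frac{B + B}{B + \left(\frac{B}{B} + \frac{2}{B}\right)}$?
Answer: $- \frac{230}{11} + \sqrt{10} \approx -17.747$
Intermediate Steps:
$z{\left(l \right)} = -2 + \sqrt{10}$ ($z{\left(l \right)} = -2 + \sqrt{6 + 4} = -2 + \sqrt{10}$)
$I{\left(B \right)} = \frac{2 B}{1 + B + \frac{2}{B}}$ ($I{\left(B \right)} = \frac{2 B}{B + \left(1 + \frac{2}{B}\right)} = \frac{2 B}{1 + B + \frac{2}{B}}$)
$I{\left(4 \right)} \left(-13\right) + z{\left(13 \right)} = \frac{2 \cdot 4^{2}}{2 + 4 + 4^{2}} \left(-13\right) - \left(2 - \sqrt{10}\right) = 2 \cdot 16 \frac{1}{2 + 4 + 16} \left(-13\right) - \left(2 - \sqrt{10}\right) = 2 \cdot 16 \cdot \frac{1}{22} \left(-13\right) - \left(2 - \sqrt{10}\right) = \frac{16}{11} \left(-13\right) - \left(2 - \sqrt{10}\right) = - \frac{208}{11} - \left(2 - \sqrt{10}\right) = - \frac{230}{11} + \sqrt{10}$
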